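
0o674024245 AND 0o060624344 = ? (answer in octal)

0o060024244

AND each oct digit independently (no carries):
  6&0=0, 7&6=6, 4&0=0, 0&6=0, 2&2=2, 4&4=4, 2&3=2, 4&4=4, 5&4=4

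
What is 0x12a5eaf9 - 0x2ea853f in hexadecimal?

0xfbb65ba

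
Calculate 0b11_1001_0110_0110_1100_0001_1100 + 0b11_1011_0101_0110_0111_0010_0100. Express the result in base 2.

0b111010010111101001101000000

Add column by column in base 2, right to left:
  0+0 = 0
  0+0 = 0
  1+1 = 0 carry 1
  1+0+1 = 0 carry 1
  1+0+1 = 0 carry 1
  0+1+1 = 0 carry 1
  0+0+1 = 1
  0+0 = 0
  0+1 = 1
  0+1 = 1
  1+1 = 0 carry 1
  1+0+1 = 0 carry 1
  0+0+1 = 1
  1+1 = 0 carry 1
  1+1+1 = 1 carry 1
  0+0+1 = 1
  0+1 = 1
  1+0 = 1
  1+1 = 0 carry 1
  0+0+1 = 1
  1+1 = 0 carry 1
  0+1+1 = 0 carry 1
  0+0+1 = 1
  1+1 = 0 carry 1
  1+1+1 = 1 carry 1
  1+1+1 = 1 carry 1
  final carry 1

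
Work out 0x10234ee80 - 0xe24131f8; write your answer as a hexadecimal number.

0x1ff3bc88

Subtract column by column in base 16:
  0-8 → 8 (borrow)
  8-f-1 → 8 (borrow)
  e-1-1 → c
  e-3 → b
  4-1 → 3
  3-4 → f (borrow)
  2-2-1 → f (borrow)
  0-e-1 → 1 (borrow)
  1-0-1 → 0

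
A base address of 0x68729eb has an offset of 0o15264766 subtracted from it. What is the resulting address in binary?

0b110010100011011111111110101

0x68729eb = 0b110100001110010100111101011 in binary.
0o15264766 = 0b1101010110100111110110 in binary.
Subtract column by column in base 2:
  1-0 → 1
  1-1 → 0
  0-1 → 1 (borrow)
  1-0-1 → 0
  0-1 → 1 (borrow)
  1-1-1 → 1 (borrow)
  1-1-1 → 1 (borrow)
  1-1-1 → 1 (borrow)
  1-1-1 → 1 (borrow)
  0-0-1 → 1 (borrow)
  0-0-1 → 1 (borrow)
  1-1-1 → 1 (borrow)
  0-0-1 → 1 (borrow)
  1-1-1 → 1 (borrow)
  0-1-1 → 0 (borrow)
  0-0-1 → 1 (borrow)
  1-1-1 → 1 (borrow)
  1-0-1 → 0
  1-1 → 0
  0-0 → 0
  0-1 → 1 (borrow)
  0-1-1 → 0 (borrow)
  0-0-1 → 1 (borrow)
  1-0-1 → 0
  0-0 → 0
  1-0 → 1
  1-0 → 1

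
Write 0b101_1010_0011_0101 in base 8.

Group the bits in threes: 101 101 000 110 101 → 55065.

0o55065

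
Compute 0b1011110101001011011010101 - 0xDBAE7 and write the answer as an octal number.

0o133155756

0b1011110101001011011010101 = 0o136513325 in octal.
0xDBAE7 = 0o3335347 in octal.
Subtract column by column in base 8:
  5-7 → 6 (borrow)
  2-4-1 → 5 (borrow)
  3-3-1 → 7 (borrow)
  3-5-1 → 5 (borrow)
  1-3-1 → 5 (borrow)
  5-3-1 → 1
  6-3 → 3
  3-0 → 3
  1-0 → 1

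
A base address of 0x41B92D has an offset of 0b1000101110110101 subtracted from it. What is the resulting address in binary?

0b10000010010110101111000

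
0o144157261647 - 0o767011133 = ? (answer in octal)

0o143170250514

Subtract column by column in base 8:
  7-3 → 4
  4-3 → 1
  6-1 → 5
  1-1 → 0
  6-1 → 5
  2-0 → 2
  7-7 → 0
  5-6 → 7 (borrow)
  1-7-1 → 1 (borrow)
  4-0-1 → 3
  4-0 → 4
  1-0 → 1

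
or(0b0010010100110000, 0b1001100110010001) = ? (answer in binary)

0b1011110110110001

OR bit by bit (1 where either bit is 1):
  0010010100110000
| 1001100110010001
= 1011110110110001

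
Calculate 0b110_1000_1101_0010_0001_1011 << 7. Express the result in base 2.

0b110100011010010000110110000000

Left shift by 7: append 7 zero bits.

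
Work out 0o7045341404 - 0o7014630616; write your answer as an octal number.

Subtract column by column in base 8:
  4-6 → 6 (borrow)
  0-1-1 → 6 (borrow)
  4-6-1 → 5 (borrow)
  1-0-1 → 0
  4-3 → 1
  3-6 → 5 (borrow)
  5-4-1 → 0
  4-1 → 3
  0-0 → 0
  7-7 → 0

0o30510566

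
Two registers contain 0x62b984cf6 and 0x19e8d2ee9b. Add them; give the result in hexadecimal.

0x20146b3b91

Add column by column in base 16, right to left:
  6+b = 1 carry 1
  f+9+1 = 9 carry 1
  c+e+1 = b carry 1
  4+e+1 = 3 carry 1
  8+2+1 = b
  9+d = 6 carry 1
  b+8+1 = 4 carry 1
  2+e+1 = 1 carry 1
  6+9+1 = 0 carry 1
  0+1+1 = 2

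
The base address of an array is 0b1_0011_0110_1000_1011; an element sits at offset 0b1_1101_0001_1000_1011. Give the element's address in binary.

0b110000100000010110

Add column by column in base 2, right to left:
  1+1 = 0 carry 1
  1+1+1 = 1 carry 1
  0+0+1 = 1
  1+1 = 0 carry 1
  0+0+1 = 1
  0+0 = 0
  0+0 = 0
  1+1 = 0 carry 1
  0+1+1 = 0 carry 1
  1+0+1 = 0 carry 1
  1+0+1 = 0 carry 1
  0+0+1 = 1
  1+1 = 0 carry 1
  1+0+1 = 0 carry 1
  0+1+1 = 0 carry 1
  0+1+1 = 0 carry 1
  1+1+1 = 1 carry 1
  final carry 1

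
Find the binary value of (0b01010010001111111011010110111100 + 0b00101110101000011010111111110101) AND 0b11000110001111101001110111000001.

Add column by column in base 2, right to left:
  0+1 = 1
  0+0 = 0
  1+1 = 0 carry 1
  1+0+1 = 0 carry 1
  1+1+1 = 1 carry 1
  1+1+1 = 1 carry 1
  0+1+1 = 0 carry 1
  1+1+1 = 1 carry 1
  1+1+1 = 1 carry 1
  0+1+1 = 0 carry 1
  1+1+1 = 1 carry 1
  0+1+1 = 0 carry 1
  1+0+1 = 0 carry 1
  1+1+1 = 1 carry 1
  0+0+1 = 1
  1+1 = 0 carry 1
  1+1+1 = 1 carry 1
  1+0+1 = 0 carry 1
  1+0+1 = 0 carry 1
  1+0+1 = 0 carry 1
  1+0+1 = 0 carry 1
  1+1+1 = 1 carry 1
  0+0+1 = 1
  0+1 = 1
  0+0 = 0
  1+1 = 0 carry 1
  0+1+1 = 0 carry 1
  0+1+1 = 0 carry 1
  1+0+1 = 0 carry 1
  0+1+1 = 0 carry 1
  1+0+1 = 0 carry 1
  final carry 1
Sum = 0b10000000111000010110010110110001; now AND with 0b11000110001111101001110111000001:
  10000000111000010110010110110001
& 11000110001111101001110111000001
= 10000000001000000000010110000001

0b10000000001000000000010110000001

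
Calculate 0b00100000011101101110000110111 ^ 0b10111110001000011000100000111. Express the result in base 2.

0b10011110010101110110100110000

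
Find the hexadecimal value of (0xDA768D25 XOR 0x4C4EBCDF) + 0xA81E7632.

First 0xDA768D25 XOR 0x4C4EBCDF = 0x963831FA.
Add column by column in base 16, right to left:
  A+2 = C
  F+3 = 2 carry 1
  1+6+1 = 8
  3+7 = A
  8+E = 6 carry 1
  3+1+1 = 5
  6+8 = E
  9+A = 3 carry 1
  final carry 1

0x13E56A82C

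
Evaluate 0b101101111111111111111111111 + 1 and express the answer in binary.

The trailing 22 digits are 1 (max in base 2), so adding 1 cascades: they roll to 0 and the next digit up increments.

0b101110000000000000000000000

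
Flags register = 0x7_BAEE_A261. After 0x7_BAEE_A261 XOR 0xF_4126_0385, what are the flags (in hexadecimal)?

XOR each hex digit independently (no carries):
  7^F=8, B^4=F, A^1=B, E^2=C, E^6=8, A^0=A, 2^3=1, 6^8=E, 1^5=4

0x8FBC8A1E4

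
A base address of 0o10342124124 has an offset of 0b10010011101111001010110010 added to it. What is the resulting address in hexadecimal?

0o10342124124 = 0x4388A854 in hexadecimal.
0b10010011101111001010110010 = 0x24EF2B2 in hexadecimal.
Add column by column in base 16, right to left:
  4+2 = 6
  5+B = 0 carry 1
  8+2+1 = B
  A+F = 9 carry 1
  8+E+1 = 7 carry 1
  8+4+1 = D
  3+2 = 5
  4+0 = 4

0x45D79B06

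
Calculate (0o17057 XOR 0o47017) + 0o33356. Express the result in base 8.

0o103416

First 0o17057 XOR 0o47017 = 0o50040.
Add column by column in base 8, right to left:
  0+6 = 6
  4+5 = 1 carry 1
  0+3+1 = 4
  0+3 = 3
  5+3 = 0 carry 1
  final carry 1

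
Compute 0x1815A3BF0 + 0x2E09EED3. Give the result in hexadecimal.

Add column by column in base 16, right to left:
  0+3 = 3
  F+D = C carry 1
  B+E+1 = A carry 1
  3+E+1 = 2 carry 1
  A+9+1 = 4 carry 1
  5+0+1 = 6
  1+E = F
  8+2 = A
  1+0 = 1

0x1AF642AC3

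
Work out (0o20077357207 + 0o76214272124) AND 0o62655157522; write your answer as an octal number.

0o2211051122

Add column by column in base 8, right to left:
  7+4 = 3 carry 1
  0+2+1 = 3
  2+1 = 3
  7+2 = 1 carry 1
  5+7+1 = 5 carry 1
  3+2+1 = 6
  7+4 = 3 carry 1
  7+1+1 = 1 carry 1
  0+2+1 = 3
  0+6 = 6
  2+7 = 1 carry 1
  final carry 1
Sum = 0o116313651333; now AND with 0o62655157522:
  1&0=0, 1&6=0, 6&2=2, 3&6=2, 1&5=1, 3&5=1, 6&1=0, 5&5=5, 1&7=1, 3&5=1, 3&2=2, 3&2=2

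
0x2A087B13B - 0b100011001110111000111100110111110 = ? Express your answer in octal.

0o60652633575

0x2A087B13B = 0o124041730473 in octal.
0b100011001110111000111100110111110 = 0o43167074676 in octal.
Subtract column by column in base 8:
  3-6 → 5 (borrow)
  7-7-1 → 7 (borrow)
  4-6-1 → 5 (borrow)
  0-4-1 → 3 (borrow)
  3-7-1 → 3 (borrow)
  7-0-1 → 6
  1-7 → 2 (borrow)
  4-6-1 → 5 (borrow)
  0-1-1 → 6 (borrow)
  4-3-1 → 0
  2-4 → 6 (borrow)
  1-0-1 → 0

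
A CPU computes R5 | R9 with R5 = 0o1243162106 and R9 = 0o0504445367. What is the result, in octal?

0o1747567367

OR each oct digit independently (no carries):
  1|0=1, 2|5=7, 4|0=4, 3|4=7, 1|4=5, 6|4=6, 2|5=7, 1|3=3, 0|6=6, 6|7=7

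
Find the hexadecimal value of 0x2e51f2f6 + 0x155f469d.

0x43b13993

Add column by column in base 16, right to left:
  6+d = 3 carry 1
  f+9+1 = 9 carry 1
  2+6+1 = 9
  f+4 = 3 carry 1
  1+f+1 = 1 carry 1
  5+5+1 = b
  e+5 = 3 carry 1
  2+1+1 = 4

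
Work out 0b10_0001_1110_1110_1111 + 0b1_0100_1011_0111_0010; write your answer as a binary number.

0b110110101001100001

Add column by column in base 2, right to left:
  1+0 = 1
  1+1 = 0 carry 1
  1+0+1 = 0 carry 1
  1+0+1 = 0 carry 1
  0+1+1 = 0 carry 1
  1+1+1 = 1 carry 1
  1+1+1 = 1 carry 1
  1+0+1 = 0 carry 1
  0+1+1 = 0 carry 1
  1+1+1 = 1 carry 1
  1+0+1 = 0 carry 1
  1+1+1 = 1 carry 1
  1+0+1 = 0 carry 1
  0+0+1 = 1
  0+1 = 1
  0+0 = 0
  0+1 = 1
  1+0 = 1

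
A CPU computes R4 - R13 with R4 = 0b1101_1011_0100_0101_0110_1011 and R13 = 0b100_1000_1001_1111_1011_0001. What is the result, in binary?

Subtract column by column in base 2:
  1-1 → 0
  1-0 → 1
  0-0 → 0
  1-0 → 1
  0-1 → 1 (borrow)
  1-1-1 → 1 (borrow)
  1-0-1 → 0
  0-1 → 1 (borrow)
  1-1-1 → 1 (borrow)
  0-1-1 → 0 (borrow)
  1-1-1 → 1 (borrow)
  0-1-1 → 0 (borrow)
  0-1-1 → 0 (borrow)
  0-0-1 → 1 (borrow)
  1-0-1 → 0
  0-1 → 1 (borrow)
  1-0-1 → 0
  1-0 → 1
  0-0 → 0
  1-1 → 0
  1-0 → 1
  0-0 → 0
  1-1 → 0
  1-0 → 1

0b100100101010010110111010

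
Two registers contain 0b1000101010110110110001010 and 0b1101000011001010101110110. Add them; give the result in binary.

0b10101101110000001100000000

Add column by column in base 2, right to left:
  0+0 = 0
  1+1 = 0 carry 1
  0+1+1 = 0 carry 1
  1+0+1 = 0 carry 1
  0+1+1 = 0 carry 1
  0+1+1 = 0 carry 1
  0+1+1 = 0 carry 1
  1+0+1 = 0 carry 1
  1+1+1 = 1 carry 1
  0+0+1 = 1
  1+1 = 0 carry 1
  1+0+1 = 0 carry 1
  0+1+1 = 0 carry 1
  1+0+1 = 0 carry 1
  1+0+1 = 0 carry 1
  0+1+1 = 0 carry 1
  1+1+1 = 1 carry 1
  0+0+1 = 1
  1+0 = 1
  0+0 = 0
  1+0 = 1
  0+1 = 1
  0+0 = 0
  0+1 = 1
  1+1 = 0 carry 1
  final carry 1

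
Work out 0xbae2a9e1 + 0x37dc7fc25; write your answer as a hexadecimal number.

0x438aaa606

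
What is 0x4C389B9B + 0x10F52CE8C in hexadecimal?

Add column by column in base 16, right to left:
  B+C = 7 carry 1
  9+8+1 = 2 carry 1
  B+E+1 = A carry 1
  9+C+1 = 6 carry 1
  8+2+1 = B
  3+5 = 8
  C+F = B carry 1
  4+0+1 = 5
  0+1 = 1

0x15B8B6A27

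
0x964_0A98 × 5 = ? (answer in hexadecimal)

0x2EF434F8

Multiply each base-16 digit by 5, carrying:
  8×5 = 40 → write 8 carry 2
  9×5+2 = 47 → write F carry 2
  A×5+2 = 52 → write 4 carry 3
  0×5+3 = 3 → write 3
  4×5 = 20 → write 4 carry 1
  6×5+1 = 31 → write F carry 1
  9×5+1 = 46 → write E carry 2
  remaining carry: 2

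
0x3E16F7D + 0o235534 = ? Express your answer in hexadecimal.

0o235534 = 0x13B5C in hexadecimal.
Add column by column in base 16, right to left:
  D+C = 9 carry 1
  7+5+1 = D
  F+B = A carry 1
  6+3+1 = A
  1+1 = 2
  E+0 = E
  3+0 = 3

0x3E2AAD9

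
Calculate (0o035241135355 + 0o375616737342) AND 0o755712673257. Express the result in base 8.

Add column by column in base 8, right to left:
  5+2 = 7
  5+4 = 1 carry 1
  3+3+1 = 7
  5+7 = 4 carry 1
  3+3+1 = 7
  1+7 = 0 carry 1
  1+6+1 = 0 carry 1
  4+1+1 = 6
  2+6 = 0 carry 1
  5+5+1 = 3 carry 1
  3+7+1 = 3 carry 1
  0+3+1 = 4
Sum = 0o433060074717; now AND with 0o755712673257:
  4&7=4, 3&5=1, 3&5=1, 0&7=0, 6&1=0, 0&2=0, 0&6=0, 7&7=7, 4&3=0, 7&2=2, 1&5=1, 7&7=7

0o411000070217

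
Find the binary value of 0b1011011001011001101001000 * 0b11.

0b100010001100001100111011000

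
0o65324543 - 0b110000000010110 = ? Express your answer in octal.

0b110000000010110 = 0o60026 in octal.
Subtract column by column in base 8:
  3-6 → 5 (borrow)
  4-2-1 → 1
  5-0 → 5
  4-0 → 4
  2-6 → 4 (borrow)
  3-0-1 → 2
  5-0 → 5
  6-0 → 6

0o65244515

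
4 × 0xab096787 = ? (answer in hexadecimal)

0x2ac259e1c

Multiply each base-16 digit by 4, carrying:
  7×4 = 28 → write c carry 1
  8×4+1 = 33 → write 1 carry 2
  7×4+2 = 30 → write e carry 1
  6×4+1 = 25 → write 9 carry 1
  9×4+1 = 37 → write 5 carry 2
  0×4+2 = 2 → write 2
  b×4 = 44 → write c carry 2
  a×4+2 = 42 → write a carry 2
  remaining carry: 2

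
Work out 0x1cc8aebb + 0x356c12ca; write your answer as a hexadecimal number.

0x5234c185

Add column by column in base 16, right to left:
  b+a = 5 carry 1
  b+c+1 = 8 carry 1
  e+2+1 = 1 carry 1
  a+1+1 = c
  8+c = 4 carry 1
  c+6+1 = 3 carry 1
  c+5+1 = 2 carry 1
  1+3+1 = 5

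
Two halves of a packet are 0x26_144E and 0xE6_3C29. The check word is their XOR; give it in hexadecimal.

0xC02867

XOR each hex digit independently (no carries):
  2^E=C, 6^6=0, 1^3=2, 4^C=8, 4^2=6, E^9=7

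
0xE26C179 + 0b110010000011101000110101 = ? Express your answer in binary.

0b1110111011101111101110101110

0xE26C179 = 0b1110001001101100000101111001 in binary.
Add column by column in base 2, right to left:
  1+1 = 0 carry 1
  0+0+1 = 1
  0+1 = 1
  1+0 = 1
  1+1 = 0 carry 1
  1+1+1 = 1 carry 1
  1+0+1 = 0 carry 1
  0+0+1 = 1
  1+0 = 1
  0+1 = 1
  0+0 = 0
  0+1 = 1
  0+1 = 1
  0+1 = 1
  1+0 = 1
  1+0 = 1
  0+0 = 0
  1+0 = 1
  1+0 = 1
  0+1 = 1
  0+0 = 0
  1+0 = 1
  0+1 = 1
  0+1 = 1
  0+0 = 0
  1+0 = 1
  1+0 = 1
  1+0 = 1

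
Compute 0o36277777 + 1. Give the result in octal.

0o36300000

The trailing 5 digits are 7 (max in base 8), so adding 1 cascades: they roll to 0 and the next digit up increments.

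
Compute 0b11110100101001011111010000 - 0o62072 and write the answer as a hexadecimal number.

0x3d23396

0b11110100101001011111010000 = 0x3d297d0 in hexadecimal.
0o62072 = 0x643a in hexadecimal.
Subtract column by column in base 16:
  0-a → 6 (borrow)
  d-3-1 → 9
  7-4 → 3
  9-6 → 3
  2-0 → 2
  d-0 → d
  3-0 → 3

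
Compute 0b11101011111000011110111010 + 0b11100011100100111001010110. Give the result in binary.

Add column by column in base 2, right to left:
  0+0 = 0
  1+1 = 0 carry 1
  0+1+1 = 0 carry 1
  1+0+1 = 0 carry 1
  1+1+1 = 1 carry 1
  1+0+1 = 0 carry 1
  0+1+1 = 0 carry 1
  1+0+1 = 0 carry 1
  1+0+1 = 0 carry 1
  1+1+1 = 1 carry 1
  1+1+1 = 1 carry 1
  0+1+1 = 0 carry 1
  0+0+1 = 1
  0+0 = 0
  0+1 = 1
  1+0 = 1
  1+0 = 1
  1+1 = 0 carry 1
  1+1+1 = 1 carry 1
  1+1+1 = 1 carry 1
  0+0+1 = 1
  1+0 = 1
  0+0 = 0
  1+1 = 0 carry 1
  1+1+1 = 1 carry 1
  1+1+1 = 1 carry 1
  final carry 1

0b111001111011101011000010000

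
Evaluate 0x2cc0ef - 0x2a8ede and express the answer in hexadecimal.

Subtract column by column in base 16:
  f-e → 1
  e-d → 1
  0-e → 2 (borrow)
  c-8-1 → 3
  c-a → 2
  2-2 → 0

0x23211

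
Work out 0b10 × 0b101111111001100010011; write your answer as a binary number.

0b1011111110011000100110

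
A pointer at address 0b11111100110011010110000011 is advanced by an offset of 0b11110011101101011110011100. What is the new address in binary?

0b111110000100000110100011111

Add column by column in base 2, right to left:
  1+0 = 1
  1+0 = 1
  0+1 = 1
  0+1 = 1
  0+1 = 1
  0+0 = 0
  0+0 = 0
  1+1 = 0 carry 1
  1+1+1 = 1 carry 1
  0+1+1 = 0 carry 1
  1+1+1 = 1 carry 1
  0+0+1 = 1
  1+1 = 0 carry 1
  1+0+1 = 0 carry 1
  0+1+1 = 0 carry 1
  0+1+1 = 0 carry 1
  1+0+1 = 0 carry 1
  1+1+1 = 1 carry 1
  0+1+1 = 0 carry 1
  0+1+1 = 0 carry 1
  1+0+1 = 0 carry 1
  1+0+1 = 0 carry 1
  1+1+1 = 1 carry 1
  1+1+1 = 1 carry 1
  1+1+1 = 1 carry 1
  1+1+1 = 1 carry 1
  final carry 1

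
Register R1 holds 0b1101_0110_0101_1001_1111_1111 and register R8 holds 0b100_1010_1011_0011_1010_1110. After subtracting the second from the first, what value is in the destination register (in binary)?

0b100010111010011001010001

Subtract column by column in base 2:
  1-0 → 1
  1-1 → 0
  1-1 → 0
  1-1 → 0
  1-0 → 1
  1-1 → 0
  1-0 → 1
  1-1 → 0
  1-1 → 0
  0-1 → 1 (borrow)
  0-0-1 → 1 (borrow)
  1-0-1 → 0
  1-1 → 0
  0-1 → 1 (borrow)
  1-0-1 → 0
  0-1 → 1 (borrow)
  0-0-1 → 1 (borrow)
  1-1-1 → 1 (borrow)
  1-0-1 → 0
  0-1 → 1 (borrow)
  1-0-1 → 0
  0-0 → 0
  1-1 → 0
  1-0 → 1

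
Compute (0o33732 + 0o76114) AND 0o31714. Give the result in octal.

Add column by column in base 8, right to left:
  2+4 = 6
  3+1 = 4
  7+1 = 0 carry 1
  3+6+1 = 2 carry 1
  3+7+1 = 3 carry 1
  final carry 1
Sum = 0o132046; now AND with 0o31714:
  1&0=0, 3&3=3, 2&1=0, 0&7=0, 4&1=0, 6&4=4

0o30004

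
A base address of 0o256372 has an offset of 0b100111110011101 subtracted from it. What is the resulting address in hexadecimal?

0x10D5D

0o256372 = 0x15CFA in hexadecimal.
0b100111110011101 = 0x4F9D in hexadecimal.
Subtract column by column in base 16:
  A-D → D (borrow)
  F-9-1 → 5
  C-F → D (borrow)
  5-4-1 → 0
  1-0 → 1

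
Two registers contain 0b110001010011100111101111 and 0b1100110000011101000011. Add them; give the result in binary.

0b111110000100000100110010

Add column by column in base 2, right to left:
  1+1 = 0 carry 1
  1+1+1 = 1 carry 1
  1+0+1 = 0 carry 1
  1+0+1 = 0 carry 1
  0+0+1 = 1
  1+0 = 1
  1+1 = 0 carry 1
  1+0+1 = 0 carry 1
  1+1+1 = 1 carry 1
  0+1+1 = 0 carry 1
  0+1+1 = 0 carry 1
  1+0+1 = 0 carry 1
  1+0+1 = 0 carry 1
  1+0+1 = 0 carry 1
  0+0+1 = 1
  0+0 = 0
  1+1 = 0 carry 1
  0+1+1 = 0 carry 1
  1+0+1 = 0 carry 1
  0+0+1 = 1
  0+1 = 1
  0+1 = 1
  1+0 = 1
  1+0 = 1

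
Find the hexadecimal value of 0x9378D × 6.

0x374D4E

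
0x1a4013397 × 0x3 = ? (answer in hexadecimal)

0x4ec039ac5

Multiply each base-16 digit by 3, carrying:
  7×3 = 21 → write 5 carry 1
  9×3+1 = 28 → write c carry 1
  3×3+1 = 10 → write a
  3×3 = 9 → write 9
  1×3 = 3 → write 3
  0×3 = 0 → write 0
  4×3 = 12 → write c
  a×3 = 30 → write e carry 1
  1×3+1 = 4 → write 4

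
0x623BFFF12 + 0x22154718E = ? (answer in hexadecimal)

0x8451470A0

Add column by column in base 16, right to left:
  2+E = 0 carry 1
  1+8+1 = A
  F+1 = 0 carry 1
  F+7+1 = 7 carry 1
  F+4+1 = 4 carry 1
  B+5+1 = 1 carry 1
  3+1+1 = 5
  2+2 = 4
  6+2 = 8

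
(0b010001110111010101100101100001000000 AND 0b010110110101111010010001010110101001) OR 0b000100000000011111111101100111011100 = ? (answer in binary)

0b10100110101011111111101100111011100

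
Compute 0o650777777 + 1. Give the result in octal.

The trailing 6 digits are 7 (max in base 8), so adding 1 cascades: they roll to 0 and the next digit up increments.

0o651000000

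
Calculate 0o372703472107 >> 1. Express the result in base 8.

1 bits is not a whole number of base-8 digits; in binary: 11111010111000011100111010001000111 >> 1 = 1111101011100001110011101000100011.

0o175341635043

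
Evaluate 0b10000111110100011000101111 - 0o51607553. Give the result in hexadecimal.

0x17836C4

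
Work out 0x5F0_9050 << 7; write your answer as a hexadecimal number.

0x2F8482800

7 bits is not a whole number of base-16 digits; in binary: 101111100001001000001010000 << 7 = 1011111000010010000010100000000000.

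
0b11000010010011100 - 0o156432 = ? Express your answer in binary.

0o156432 = 0b1101110100011010 in binary.
Subtract column by column in base 2:
  0-0 → 0
  0-1 → 1 (borrow)
  1-0-1 → 0
  1-1 → 0
  1-1 → 0
  0-0 → 0
  0-0 → 0
  1-0 → 1
  0-1 → 1 (borrow)
  0-0-1 → 1 (borrow)
  1-1-1 → 1 (borrow)
  0-1-1 → 0 (borrow)
  0-1-1 → 0 (borrow)
  0-0-1 → 1 (borrow)
  0-1-1 → 0 (borrow)
  1-1-1 → 1 (borrow)
  1-0-1 → 0

0b1010011110000010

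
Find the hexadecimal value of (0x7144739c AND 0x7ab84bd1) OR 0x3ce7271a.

0x7ce7679a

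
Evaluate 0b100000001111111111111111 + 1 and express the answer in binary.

The trailing 16 digits are 1 (max in base 2), so adding 1 cascades: they roll to 0 and the next digit up increments.

0b100000010000000000000000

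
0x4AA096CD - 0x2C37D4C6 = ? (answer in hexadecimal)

Subtract column by column in base 16:
  D-6 → 7
  C-C → 0
  6-4 → 2
  9-D → C (borrow)
  0-7-1 → 8 (borrow)
  A-3-1 → 6
  A-C → E (borrow)
  4-2-1 → 1

0x1E68C207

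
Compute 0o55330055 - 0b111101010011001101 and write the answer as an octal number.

0o54355540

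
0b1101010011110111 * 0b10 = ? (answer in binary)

Multiply each base-2 digit by 2, carrying:
  1×2 = 2 → write 0 carry 1
  1×2+1 = 3 → write 1 carry 1
  1×2+1 = 3 → write 1 carry 1
  0×2+1 = 1 → write 1
  1×2 = 2 → write 0 carry 1
  1×2+1 = 3 → write 1 carry 1
  1×2+1 = 3 → write 1 carry 1
  1×2+1 = 3 → write 1 carry 1
  0×2+1 = 1 → write 1
  0×2 = 0 → write 0
  1×2 = 2 → write 0 carry 1
  0×2+1 = 1 → write 1
  1×2 = 2 → write 0 carry 1
  0×2+1 = 1 → write 1
  1×2 = 2 → write 0 carry 1
  1×2+1 = 3 → write 1 carry 1
  remaining carry: 1

0b11010100111101110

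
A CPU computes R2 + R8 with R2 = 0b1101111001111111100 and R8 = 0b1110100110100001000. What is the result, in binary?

Add column by column in base 2, right to left:
  0+0 = 0
  0+0 = 0
  1+0 = 1
  1+1 = 0 carry 1
  1+0+1 = 0 carry 1
  1+0+1 = 0 carry 1
  1+0+1 = 0 carry 1
  1+0+1 = 0 carry 1
  1+1+1 = 1 carry 1
  1+0+1 = 0 carry 1
  0+1+1 = 0 carry 1
  0+1+1 = 0 carry 1
  1+0+1 = 0 carry 1
  1+0+1 = 0 carry 1
  1+1+1 = 1 carry 1
  1+0+1 = 0 carry 1
  0+1+1 = 0 carry 1
  1+1+1 = 1 carry 1
  1+1+1 = 1 carry 1
  final carry 1

0b11100100000100000100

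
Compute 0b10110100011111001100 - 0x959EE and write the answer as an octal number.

0b10110100011111001100 = 0o2643714 in octal.
0x959EE = 0o2254756 in octal.
Subtract column by column in base 8:
  4-6 → 6 (borrow)
  1-5-1 → 3 (borrow)
  7-7-1 → 7 (borrow)
  3-4-1 → 6 (borrow)
  4-5-1 → 6 (borrow)
  6-2-1 → 3
  2-2 → 0

0o366736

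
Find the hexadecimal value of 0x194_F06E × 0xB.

0x116654BA

Multiply each base-16 digit by 11, carrying:
  E×11 = 154 → write A carry 9
  6×11+9 = 75 → write B carry 4
  0×11+4 = 4 → write 4
  F×11 = 165 → write 5 carry 10
  4×11+10 = 54 → write 6 carry 3
  9×11+3 = 102 → write 6 carry 6
  1×11+6 = 17 → write 1 carry 1
  remaining carry: 1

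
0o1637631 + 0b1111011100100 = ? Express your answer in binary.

0b1110101111001111101

0o1637631 = 0b1110011111110011001 in binary.
Add column by column in base 2, right to left:
  1+0 = 1
  0+0 = 0
  0+1 = 1
  1+0 = 1
  1+0 = 1
  0+1 = 1
  0+1 = 1
  1+1 = 0 carry 1
  1+0+1 = 0 carry 1
  1+1+1 = 1 carry 1
  1+1+1 = 1 carry 1
  1+1+1 = 1 carry 1
  1+1+1 = 1 carry 1
  1+0+1 = 0 carry 1
  0+0+1 = 1
  0+0 = 0
  1+0 = 1
  1+0 = 1
  1+0 = 1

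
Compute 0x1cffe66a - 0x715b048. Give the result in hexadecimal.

Subtract column by column in base 16:
  a-8 → 2
  6-4 → 2
  6-0 → 6
  e-b → 3
  f-5 → a
  f-1 → e
  c-7 → 5
  1-0 → 1

0x15ea3622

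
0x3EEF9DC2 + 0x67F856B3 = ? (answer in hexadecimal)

Add column by column in base 16, right to left:
  2+3 = 5
  C+B = 7 carry 1
  D+6+1 = 4 carry 1
  9+5+1 = F
  F+8 = 7 carry 1
  E+F+1 = E carry 1
  E+7+1 = 6 carry 1
  3+6+1 = A

0xA6E7F475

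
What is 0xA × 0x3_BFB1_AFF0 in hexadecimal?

0x257CF0DF60

Multiply each base-16 digit by 10, carrying:
  0×10 = 0 → write 0
  F×10 = 150 → write 6 carry 9
  F×10+9 = 159 → write F carry 9
  A×10+9 = 109 → write D carry 6
  1×10+6 = 16 → write 0 carry 1
  B×10+1 = 111 → write F carry 6
  F×10+6 = 156 → write C carry 9
  B×10+9 = 119 → write 7 carry 7
  3×10+7 = 37 → write 5 carry 2
  remaining carry: 2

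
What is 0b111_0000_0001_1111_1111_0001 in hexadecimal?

0x701FF1

Group the bits into nibbles: 0111 0000 0001 1111 1111 0001 → 701FF1.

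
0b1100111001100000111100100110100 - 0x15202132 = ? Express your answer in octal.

0o12204054002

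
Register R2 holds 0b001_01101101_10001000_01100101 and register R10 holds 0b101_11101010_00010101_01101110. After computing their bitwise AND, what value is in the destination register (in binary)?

0b001011010000000000001100100

AND bit by bit (1 only where both bits are 1):
  001011011011000100001100101
& 101111010100001010101101110
= 001011010000000000001100100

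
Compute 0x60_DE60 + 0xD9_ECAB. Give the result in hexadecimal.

Add column by column in base 16, right to left:
  0+B = B
  6+A = 0 carry 1
  E+C+1 = B carry 1
  D+E+1 = C carry 1
  0+9+1 = A
  6+D = 3 carry 1
  final carry 1

0x13ACB0B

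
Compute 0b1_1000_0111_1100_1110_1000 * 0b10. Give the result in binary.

Multiply each base-2 digit by 2, carrying:
  0×2 = 0 → write 0
  0×2 = 0 → write 0
  0×2 = 0 → write 0
  1×2 = 2 → write 0 carry 1
  0×2+1 = 1 → write 1
  1×2 = 2 → write 0 carry 1
  1×2+1 = 3 → write 1 carry 1
  1×2+1 = 3 → write 1 carry 1
  0×2+1 = 1 → write 1
  0×2 = 0 → write 0
  1×2 = 2 → write 0 carry 1
  1×2+1 = 3 → write 1 carry 1
  1×2+1 = 3 → write 1 carry 1
  1×2+1 = 3 → write 1 carry 1
  1×2+1 = 3 → write 1 carry 1
  0×2+1 = 1 → write 1
  0×2 = 0 → write 0
  0×2 = 0 → write 0
  0×2 = 0 → write 0
  1×2 = 2 → write 0 carry 1
  1×2+1 = 3 → write 1 carry 1
  remaining carry: 1

0b1100001111100111010000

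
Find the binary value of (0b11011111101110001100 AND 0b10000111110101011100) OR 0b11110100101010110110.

0b11011111101110001100 AND 0b10000111110101011100 = 0b10000111100100001100.
Then OR with 0b11110100101010110110.

0b11110111101110111110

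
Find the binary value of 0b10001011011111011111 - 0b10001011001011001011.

0b10100010100

Subtract column by column in base 2:
  1-1 → 0
  1-1 → 0
  1-0 → 1
  1-1 → 0
  1-0 → 1
  0-0 → 0
  1-1 → 0
  1-1 → 0
  1-0 → 1
  1-1 → 0
  1-0 → 1
  0-0 → 0
  1-1 → 0
  1-1 → 0
  0-0 → 0
  1-1 → 0
  0-0 → 0
  0-0 → 0
  0-0 → 0
  1-1 → 0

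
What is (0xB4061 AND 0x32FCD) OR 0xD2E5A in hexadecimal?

0xF2E5B

0xB4061 AND 0x32FCD = 0x30041.
Then OR with 0xD2E5A.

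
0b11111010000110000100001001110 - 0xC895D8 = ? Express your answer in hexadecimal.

0x1E7A7276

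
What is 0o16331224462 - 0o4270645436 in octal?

0o12040357024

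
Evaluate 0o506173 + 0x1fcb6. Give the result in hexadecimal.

0o506173 = 0x28c7b in hexadecimal.
Add column by column in base 16, right to left:
  b+6 = 1 carry 1
  7+b+1 = 3 carry 1
  c+c+1 = 9 carry 1
  8+f+1 = 8 carry 1
  2+1+1 = 4

0x48931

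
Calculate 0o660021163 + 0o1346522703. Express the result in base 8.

0o2226544066

Add column by column in base 8, right to left:
  3+3 = 6
  6+0 = 6
  1+7 = 0 carry 1
  1+2+1 = 4
  2+2 = 4
  0+5 = 5
  0+6 = 6
  6+4 = 2 carry 1
  6+3+1 = 2 carry 1
  0+1+1 = 2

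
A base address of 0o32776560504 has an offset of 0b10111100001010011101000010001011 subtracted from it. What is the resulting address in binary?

0b11011110100010001000010111001

0o32776560504 = 0b11010111111110101110000101000100 in binary.
Subtract column by column in base 2:
  0-1 → 1 (borrow)
  0-1-1 → 0 (borrow)
  1-0-1 → 0
  0-1 → 1 (borrow)
  0-0-1 → 1 (borrow)
  0-0-1 → 1 (borrow)
  1-0-1 → 0
  0-1 → 1 (borrow)
  1-0-1 → 0
  0-0 → 0
  0-0 → 0
  0-0 → 0
  0-1 → 1 (borrow)
  1-0-1 → 0
  1-1 → 0
  1-1 → 0
  0-1 → 1 (borrow)
  1-0-1 → 0
  0-0 → 0
  1-1 → 0
  1-0 → 1
  1-1 → 0
  1-0 → 1
  1-0 → 1
  1-0 → 1
  1-0 → 1
  1-1 → 0
  0-1 → 1 (borrow)
  1-1-1 → 1 (borrow)
  0-1-1 → 0 (borrow)
  1-0-1 → 0
  1-1 → 0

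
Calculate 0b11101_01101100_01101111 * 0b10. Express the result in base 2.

Multiply each base-2 digit by 2, carrying:
  1×2 = 2 → write 0 carry 1
  1×2+1 = 3 → write 1 carry 1
  1×2+1 = 3 → write 1 carry 1
  1×2+1 = 3 → write 1 carry 1
  0×2+1 = 1 → write 1
  1×2 = 2 → write 0 carry 1
  1×2+1 = 3 → write 1 carry 1
  0×2+1 = 1 → write 1
  0×2 = 0 → write 0
  0×2 = 0 → write 0
  1×2 = 2 → write 0 carry 1
  1×2+1 = 3 → write 1 carry 1
  0×2+1 = 1 → write 1
  1×2 = 2 → write 0 carry 1
  1×2+1 = 3 → write 1 carry 1
  0×2+1 = 1 → write 1
  1×2 = 2 → write 0 carry 1
  0×2+1 = 1 → write 1
  1×2 = 2 → write 0 carry 1
  1×2+1 = 3 → write 1 carry 1
  1×2+1 = 3 → write 1 carry 1
  remaining carry: 1

0b1110101101100011011110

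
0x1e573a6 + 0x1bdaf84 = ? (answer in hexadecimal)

Add column by column in base 16, right to left:
  6+4 = a
  a+8 = 2 carry 1
  3+f+1 = 3 carry 1
  7+a+1 = 2 carry 1
  5+d+1 = 3 carry 1
  e+b+1 = a carry 1
  1+1+1 = 3

0x3a3232a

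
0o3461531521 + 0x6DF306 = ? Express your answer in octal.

0o3515123127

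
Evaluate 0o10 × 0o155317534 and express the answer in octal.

Multiply each base-8 digit by 8, carrying:
  4×8 = 32 → write 0 carry 4
  3×8+4 = 28 → write 4 carry 3
  5×8+3 = 43 → write 3 carry 5
  7×8+5 = 61 → write 5 carry 7
  1×8+7 = 15 → write 7 carry 1
  3×8+1 = 25 → write 1 carry 3
  5×8+3 = 43 → write 3 carry 5
  5×8+5 = 45 → write 5 carry 5
  1×8+5 = 13 → write 5 carry 1
  remaining carry: 1

0o1553175340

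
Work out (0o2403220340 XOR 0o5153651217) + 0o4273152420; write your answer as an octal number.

0o14043643577

First 0o2403220340 XOR 0o5153651217 = 0o7550471157.
Add column by column in base 8, right to left:
  7+0 = 7
  5+2 = 7
  1+4 = 5
  1+2 = 3
  7+5 = 4 carry 1
  4+1+1 = 6
  0+3 = 3
  5+7 = 4 carry 1
  5+2+1 = 0 carry 1
  7+4+1 = 4 carry 1
  final carry 1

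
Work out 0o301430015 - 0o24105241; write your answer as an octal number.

Subtract column by column in base 8:
  5-1 → 4
  1-4 → 5 (borrow)
  0-2-1 → 5 (borrow)
  0-5-1 → 2 (borrow)
  3-0-1 → 2
  4-1 → 3
  1-4 → 5 (borrow)
  0-2-1 → 5 (borrow)
  3-0-1 → 2

0o255322554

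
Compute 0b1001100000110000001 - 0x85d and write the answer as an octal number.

0o1134444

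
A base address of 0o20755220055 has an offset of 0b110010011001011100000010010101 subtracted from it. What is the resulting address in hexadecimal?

0o20755220055 = 0x87B5202D in hexadecimal.
0b110010011001011100000010010101 = 0x3265C095 in hexadecimal.
Subtract column by column in base 16:
  D-5 → 8
  2-9 → 9 (borrow)
  0-0-1 → F (borrow)
  2-C-1 → 5 (borrow)
  5-5-1 → F (borrow)
  B-6-1 → 4
  7-2 → 5
  8-3 → 5

0x554F5F98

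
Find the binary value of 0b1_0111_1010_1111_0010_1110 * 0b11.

Multiply each base-2 digit by 3, carrying:
  0×3 = 0 → write 0
  1×3 = 3 → write 1 carry 1
  1×3+1 = 4 → write 0 carry 2
  1×3+2 = 5 → write 1 carry 2
  0×3+2 = 2 → write 0 carry 1
  1×3+1 = 4 → write 0 carry 2
  0×3+2 = 2 → write 0 carry 1
  0×3+1 = 1 → write 1
  1×3 = 3 → write 1 carry 1
  1×3+1 = 4 → write 0 carry 2
  1×3+2 = 5 → write 1 carry 2
  1×3+2 = 5 → write 1 carry 2
  0×3+2 = 2 → write 0 carry 1
  1×3+1 = 4 → write 0 carry 2
  0×3+2 = 2 → write 0 carry 1
  1×3+1 = 4 → write 0 carry 2
  1×3+2 = 5 → write 1 carry 2
  1×3+2 = 5 → write 1 carry 2
  1×3+2 = 5 → write 1 carry 2
  0×3+2 = 2 → write 0 carry 1
  1×3+1 = 4 → write 0 carry 2
  remaining carry: 10

0b10001110000110110001010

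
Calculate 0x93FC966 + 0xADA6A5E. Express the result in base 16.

0x141A33C4

Add column by column in base 16, right to left:
  6+E = 4 carry 1
  6+5+1 = C
  9+A = 3 carry 1
  C+6+1 = 3 carry 1
  F+A+1 = A carry 1
  3+D+1 = 1 carry 1
  9+A+1 = 4 carry 1
  final carry 1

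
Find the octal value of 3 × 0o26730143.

0o104610451

Multiply each base-8 digit by 3, carrying:
  3×3 = 9 → write 1 carry 1
  4×3+1 = 13 → write 5 carry 1
  1×3+1 = 4 → write 4
  0×3 = 0 → write 0
  3×3 = 9 → write 1 carry 1
  7×3+1 = 22 → write 6 carry 2
  6×3+2 = 20 → write 4 carry 2
  2×3+2 = 8 → write 0 carry 1
  remaining carry: 1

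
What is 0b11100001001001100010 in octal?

0o3411142

Group the bits in threes: 011 100 001 001 001 100 010 → 3411142.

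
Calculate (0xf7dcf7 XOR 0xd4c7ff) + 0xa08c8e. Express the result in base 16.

0xc3a796

First 0xf7dcf7 XOR 0xd4c7ff = 0x231b08.
Add column by column in base 16, right to left:
  8+e = 6 carry 1
  0+8+1 = 9
  b+c = 7 carry 1
  1+8+1 = a
  3+0 = 3
  2+a = c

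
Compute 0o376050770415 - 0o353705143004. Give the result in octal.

0o22143625411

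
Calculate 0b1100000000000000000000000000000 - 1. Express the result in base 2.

0b1011111111111111111111111111111

The trailing 29 digits are 0, so subtracting 1 borrows through: they become 1 and the next digit up decrements.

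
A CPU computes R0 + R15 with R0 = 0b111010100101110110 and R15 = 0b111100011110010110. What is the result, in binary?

0b1110111000100001100

Add column by column in base 2, right to left:
  0+0 = 0
  1+1 = 0 carry 1
  1+1+1 = 1 carry 1
  0+0+1 = 1
  1+1 = 0 carry 1
  1+0+1 = 0 carry 1
  1+0+1 = 0 carry 1
  0+1+1 = 0 carry 1
  1+1+1 = 1 carry 1
  0+1+1 = 0 carry 1
  0+1+1 = 0 carry 1
  1+0+1 = 0 carry 1
  0+0+1 = 1
  1+0 = 1
  0+1 = 1
  1+1 = 0 carry 1
  1+1+1 = 1 carry 1
  1+1+1 = 1 carry 1
  final carry 1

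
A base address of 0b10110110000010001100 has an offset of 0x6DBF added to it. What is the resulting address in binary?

0b10111100111001001011

0x6DBF = 0b110110110111111 in binary.
Add column by column in base 2, right to left:
  0+1 = 1
  0+1 = 1
  1+1 = 0 carry 1
  1+1+1 = 1 carry 1
  0+1+1 = 0 carry 1
  0+1+1 = 0 carry 1
  0+0+1 = 1
  1+1 = 0 carry 1
  0+1+1 = 0 carry 1
  0+0+1 = 1
  0+1 = 1
  0+1 = 1
  0+0 = 0
  1+1 = 0 carry 1
  1+1+1 = 1 carry 1
  0+0+1 = 1
  1+0 = 1
  1+0 = 1
  0+0 = 0
  1+0 = 1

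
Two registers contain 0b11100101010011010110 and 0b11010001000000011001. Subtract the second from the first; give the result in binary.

Subtract column by column in base 2:
  0-1 → 1 (borrow)
  1-0-1 → 0
  1-0 → 1
  0-1 → 1 (borrow)
  1-1-1 → 1 (borrow)
  0-0-1 → 1 (borrow)
  1-0-1 → 0
  1-0 → 1
  0-0 → 0
  0-0 → 0
  1-0 → 1
  0-0 → 0
  1-1 → 0
  0-0 → 0
  1-0 → 1
  0-0 → 0
  0-1 → 1 (borrow)
  1-0-1 → 0
  1-1 → 0
  1-1 → 0

0b10100010010111101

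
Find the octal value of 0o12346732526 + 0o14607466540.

0o27156421266

Add column by column in base 8, right to left:
  6+0 = 6
  2+4 = 6
  5+5 = 2 carry 1
  2+6+1 = 1 carry 1
  3+6+1 = 2 carry 1
  7+4+1 = 4 carry 1
  6+7+1 = 6 carry 1
  4+0+1 = 5
  3+6 = 1 carry 1
  2+4+1 = 7
  1+1 = 2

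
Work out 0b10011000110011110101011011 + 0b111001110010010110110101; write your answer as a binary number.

0b11010010100110001100010000

Add column by column in base 2, right to left:
  1+1 = 0 carry 1
  1+0+1 = 0 carry 1
  0+1+1 = 0 carry 1
  1+0+1 = 0 carry 1
  1+1+1 = 1 carry 1
  0+1+1 = 0 carry 1
  1+0+1 = 0 carry 1
  0+1+1 = 0 carry 1
  1+1+1 = 1 carry 1
  0+0+1 = 1
  1+1 = 0 carry 1
  1+0+1 = 0 carry 1
  1+0+1 = 0 carry 1
  1+1+1 = 1 carry 1
  0+0+1 = 1
  0+0 = 0
  1+1 = 0 carry 1
  1+1+1 = 1 carry 1
  0+1+1 = 0 carry 1
  0+0+1 = 1
  0+0 = 0
  1+1 = 0 carry 1
  1+1+1 = 1 carry 1
  0+1+1 = 0 carry 1
  0+0+1 = 1
  1+0 = 1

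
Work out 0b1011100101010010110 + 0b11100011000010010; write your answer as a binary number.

0b1111001000010101000

Add column by column in base 2, right to left:
  0+0 = 0
  1+1 = 0 carry 1
  1+0+1 = 0 carry 1
  0+0+1 = 1
  1+1 = 0 carry 1
  0+0+1 = 1
  0+0 = 0
  1+0 = 1
  0+0 = 0
  1+1 = 0 carry 1
  0+1+1 = 0 carry 1
  1+0+1 = 0 carry 1
  0+0+1 = 1
  0+0 = 0
  1+1 = 0 carry 1
  1+1+1 = 1 carry 1
  1+1+1 = 1 carry 1
  0+0+1 = 1
  1+0 = 1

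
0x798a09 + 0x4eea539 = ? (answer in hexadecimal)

Add column by column in base 16, right to left:
  9+9 = 2 carry 1
  0+3+1 = 4
  a+5 = f
  8+a = 2 carry 1
  9+e+1 = 8 carry 1
  7+e+1 = 6 carry 1
  0+4+1 = 5

0x5682f42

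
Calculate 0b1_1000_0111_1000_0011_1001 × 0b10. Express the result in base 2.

Multiply each base-2 digit by 2, carrying:
  1×2 = 2 → write 0 carry 1
  0×2+1 = 1 → write 1
  0×2 = 0 → write 0
  1×2 = 2 → write 0 carry 1
  1×2+1 = 3 → write 1 carry 1
  1×2+1 = 3 → write 1 carry 1
  0×2+1 = 1 → write 1
  0×2 = 0 → write 0
  0×2 = 0 → write 0
  0×2 = 0 → write 0
  0×2 = 0 → write 0
  1×2 = 2 → write 0 carry 1
  1×2+1 = 3 → write 1 carry 1
  1×2+1 = 3 → write 1 carry 1
  1×2+1 = 3 → write 1 carry 1
  0×2+1 = 1 → write 1
  0×2 = 0 → write 0
  0×2 = 0 → write 0
  0×2 = 0 → write 0
  1×2 = 2 → write 0 carry 1
  1×2+1 = 3 → write 1 carry 1
  remaining carry: 1

0b1100001111000001110010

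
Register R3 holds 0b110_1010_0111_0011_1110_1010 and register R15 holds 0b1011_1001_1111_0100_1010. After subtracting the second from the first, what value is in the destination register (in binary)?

Subtract column by column in base 2:
  0-0 → 0
  1-1 → 0
  0-0 → 0
  1-1 → 0
  0-0 → 0
  1-0 → 1
  1-1 → 0
  1-0 → 1
  1-1 → 0
  1-1 → 0
  0-1 → 1 (borrow)
  0-1-1 → 0 (borrow)
  1-1-1 → 1 (borrow)
  1-0-1 → 0
  1-0 → 1
  0-1 → 1 (borrow)
  0-1-1 → 0 (borrow)
  1-1-1 → 1 (borrow)
  0-0-1 → 1 (borrow)
  1-1-1 → 1 (borrow)
  0-0-1 → 1 (borrow)
  1-0-1 → 0
  1-0 → 1

0b10111101101010010100000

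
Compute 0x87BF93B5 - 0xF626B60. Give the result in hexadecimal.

Subtract column by column in base 16:
  5-0 → 5
  B-6 → 5
  3-B → 8 (borrow)
  9-6-1 → 2
  F-2 → D
  B-6 → 5
  7-F → 8 (borrow)
  8-0-1 → 7

0x785D2855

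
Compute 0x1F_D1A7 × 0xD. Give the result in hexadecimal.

0x19DA57B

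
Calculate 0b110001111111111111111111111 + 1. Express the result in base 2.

0b110010000000000000000000000

The trailing 22 digits are 1 (max in base 2), so adding 1 cascades: they roll to 0 and the next digit up increments.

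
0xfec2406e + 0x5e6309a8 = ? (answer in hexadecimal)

0x15d254a16

Add column by column in base 16, right to left:
  e+8 = 6 carry 1
  6+a+1 = 1 carry 1
  0+9+1 = a
  4+0 = 4
  2+3 = 5
  c+6 = 2 carry 1
  e+e+1 = d carry 1
  f+5+1 = 5 carry 1
  final carry 1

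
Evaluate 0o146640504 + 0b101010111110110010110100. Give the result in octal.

0o221626770

0b101010111110110010110100 = 0o52766264 in octal.
Add column by column in base 8, right to left:
  4+4 = 0 carry 1
  0+6+1 = 7
  5+2 = 7
  0+6 = 6
  4+6 = 2 carry 1
  6+7+1 = 6 carry 1
  6+2+1 = 1 carry 1
  4+5+1 = 2 carry 1
  1+0+1 = 2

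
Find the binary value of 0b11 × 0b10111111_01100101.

0b100011111000101111

Multiply each base-2 digit by 3, carrying:
  1×3 = 3 → write 1 carry 1
  0×3+1 = 1 → write 1
  1×3 = 3 → write 1 carry 1
  0×3+1 = 1 → write 1
  0×3 = 0 → write 0
  1×3 = 3 → write 1 carry 1
  1×3+1 = 4 → write 0 carry 2
  0×3+2 = 2 → write 0 carry 1
  1×3+1 = 4 → write 0 carry 2
  1×3+2 = 5 → write 1 carry 2
  1×3+2 = 5 → write 1 carry 2
  1×3+2 = 5 → write 1 carry 2
  1×3+2 = 5 → write 1 carry 2
  1×3+2 = 5 → write 1 carry 2
  0×3+2 = 2 → write 0 carry 1
  1×3+1 = 4 → write 0 carry 2
  remaining carry: 10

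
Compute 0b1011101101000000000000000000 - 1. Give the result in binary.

0b1011101100111111111111111111

The trailing 18 digits are 0, so subtracting 1 borrows through: they become 1 and the next digit up decrements.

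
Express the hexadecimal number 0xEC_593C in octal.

0o73054474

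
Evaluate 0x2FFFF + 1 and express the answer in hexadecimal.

0x30000

The trailing 4 digits are F (max in base 16), so adding 1 cascades: they roll to 0 and the next digit up increments.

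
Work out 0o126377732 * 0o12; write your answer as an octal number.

0o1540777204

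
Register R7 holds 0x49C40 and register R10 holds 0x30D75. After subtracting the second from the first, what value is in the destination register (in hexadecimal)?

Subtract column by column in base 16:
  0-5 → B (borrow)
  4-7-1 → C (borrow)
  C-D-1 → E (borrow)
  9-0-1 → 8
  4-3 → 1

0x18ECB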